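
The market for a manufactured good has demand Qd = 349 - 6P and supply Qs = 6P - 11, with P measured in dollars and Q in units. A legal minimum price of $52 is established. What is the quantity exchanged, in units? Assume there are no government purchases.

37

Setting quantity demanded equal to quantity supplied, 349 - 6P = 6P - 11, gives P* = 30 and Q* = 169.
Since 52 > 30, the floor is binding.
At P = 52: Qd = 349 - 6·52 = 37 and Qs = 6·52 - 11 = 301.
The quantity actually transacted is the short side, demand: 37.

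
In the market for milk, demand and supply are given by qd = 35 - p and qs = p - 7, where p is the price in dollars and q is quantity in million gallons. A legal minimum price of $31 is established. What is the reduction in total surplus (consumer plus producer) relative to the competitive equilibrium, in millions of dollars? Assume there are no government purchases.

100

Setting quantity demanded equal to quantity supplied, 35 - p = p - 7, gives p* = 21 and q* = 14.
Because the floor (31) lies above the market-clearing price, it is binding.
At p = 31: qd = 35 - 31 = 4 and qs = 31 - 7 = 24.
Quantity traded falls to 4. At q = 4 the demand price is 35 - 4 = 31 and the supply price is 7 + 4 = 11.
Deadweight loss = ½ · (31 - 11) · (14 - 4) = ½ · 20 · 10 = 100.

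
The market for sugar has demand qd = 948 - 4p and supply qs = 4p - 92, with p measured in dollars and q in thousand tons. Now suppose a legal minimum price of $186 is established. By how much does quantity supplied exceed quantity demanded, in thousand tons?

448

Without the control the market clears where 948 - 4p = 4p - 92, i.e. p* = 130 and q* = 428.
Since 186 > 130, the floor is binding.
At p = 186: qd = 948 - 4·186 = 204 and qs = 4·186 - 92 = 652.
Surplus = qs - qd = 652 - 204 = 448.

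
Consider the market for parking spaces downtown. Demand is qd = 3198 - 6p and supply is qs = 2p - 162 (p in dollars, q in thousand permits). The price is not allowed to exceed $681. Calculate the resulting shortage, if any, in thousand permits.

0

Without the control the market clears where 3198 - 6p = 2p - 162, i.e. p* = 420 and q* = 678.
The ceiling of 681 is above the equilibrium price 420, so it is not binding; the market clears at p* = 420, q* = 678.
Since the control does not bind, there is no shortage.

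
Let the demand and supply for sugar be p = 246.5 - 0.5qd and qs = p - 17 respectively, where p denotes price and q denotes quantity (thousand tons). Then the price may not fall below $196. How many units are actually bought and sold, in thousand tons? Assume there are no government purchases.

Rearranging demand gives qd = 493 - 2p. Setting quantity demanded equal to quantity supplied, 493 - 2p = p - 17, gives p* = 170 and q* = 153.
The floor of 196 is above the equilibrium price 170, so it binds.
At p = 196: qd = 493 - 2·196 = 101 and qs = 196 - 17 = 179.
The quantity actually transacted is the short side, demand: 101.

101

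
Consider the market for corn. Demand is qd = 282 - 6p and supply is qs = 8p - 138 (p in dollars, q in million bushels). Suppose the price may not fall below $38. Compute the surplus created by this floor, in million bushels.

112

Setting quantity demanded equal to quantity supplied, 282 - 6p = 8p - 138, gives p* = 30 and q* = 102.
Because the floor (38) lies above the market-clearing price, it is binding.
At p = 38: qd = 282 - 6·38 = 54 and qs = 8·38 - 138 = 166.
Surplus = qs - qd = 166 - 54 = 112.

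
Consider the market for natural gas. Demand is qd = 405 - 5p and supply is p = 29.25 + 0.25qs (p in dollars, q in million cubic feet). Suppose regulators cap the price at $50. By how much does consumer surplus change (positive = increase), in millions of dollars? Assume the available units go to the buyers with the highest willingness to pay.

Rearranging supply gives qs = 4p - 117. Setting quantity demanded equal to quantity supplied, 405 - 5p = 4p - 117, gives p* = 58 and q* = 115.
Because the ceiling (50) lies below the market-clearing price, it is binding.
At p = 50: qd = 405 - 5·50 = 155 and qs = 4·50 - 117 = 83.
Consumer surplus without the control is ½ · (81 - 58) · 115 = 1322.5.
With the ceiling, 83 units are sold at 50 (assume they go to the highest-value buyers). The demand price at q = 83 is 64.4, so CS = ½ · [(81 - 50) + (64.4 - 50)] · 83 = 1884.1.
Change in consumer surplus = 1884.1 - 1322.5 = 561.6.

561.6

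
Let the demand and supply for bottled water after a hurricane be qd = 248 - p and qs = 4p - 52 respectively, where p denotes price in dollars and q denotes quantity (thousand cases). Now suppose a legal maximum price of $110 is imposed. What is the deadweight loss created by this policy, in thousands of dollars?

0

Setting quantity demanded equal to quantity supplied, 248 - p = 4p - 52, gives p* = 60 and q* = 188.
Since 110 is above p* = 60, the ceiling does not bind and the free-market outcome prevails.
Since the control does not bind, no trades are prevented and deadweight loss is zero.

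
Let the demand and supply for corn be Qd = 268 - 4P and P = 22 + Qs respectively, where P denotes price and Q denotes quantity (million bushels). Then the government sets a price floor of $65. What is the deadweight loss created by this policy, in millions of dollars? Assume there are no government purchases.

490

Rearranging supply gives Qs = P - 22. In a free market, 268 - 4P = P - 22 gives the equilibrium P* = 58, Q* = 36.
Since 65 > 58, the floor is binding.
At P = 65: Qd = 268 - 4·65 = 8 and Qs = 65 - 22 = 43.
Quantity traded falls to 8. At Q = 8 the demand price is (268 - 8)/4 = 65 and the supply price is 22 + 8 = 30.
Deadweight loss = ½ · (65 - 30) · (36 - 8) = ½ · 35 · 28 = 490.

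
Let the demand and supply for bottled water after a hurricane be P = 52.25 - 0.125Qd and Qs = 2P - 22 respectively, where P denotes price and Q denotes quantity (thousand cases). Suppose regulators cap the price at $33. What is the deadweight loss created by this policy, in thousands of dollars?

Rearranging demand gives Qd = 418 - 8P. Setting quantity demanded equal to quantity supplied, 418 - 8P = 2P - 22, gives P* = 44 and Q* = 66.
The ceiling of 33 is below the equilibrium price 44, so it binds.
At P = 33: Qd = 418 - 8·33 = 154 and Qs = 2·33 - 22 = 44.
Quantity traded falls to 44. At Q = 44 the demand price is (418 - 44)/8 = 46.75 and the supply price is (22 + 44)/2 = 33.
Deadweight loss = ½ · (46.75 - 33) · (66 - 44) = ½ · 13.75 · 22 = 151.25.

151.25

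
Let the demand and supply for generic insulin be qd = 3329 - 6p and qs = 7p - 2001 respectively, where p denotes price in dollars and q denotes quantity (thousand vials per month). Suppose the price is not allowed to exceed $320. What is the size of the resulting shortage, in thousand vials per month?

1170

Without the control the market clears where 3329 - 6p = 7p - 2001, i.e. p* = 410 and q* = 869.
Since 320 < 410, the ceiling is binding.
At p = 320: qd = 3329 - 6·320 = 1409 and qs = 7·320 - 2001 = 239.
Shortage = qd - qs = 1409 - 239 = 1170.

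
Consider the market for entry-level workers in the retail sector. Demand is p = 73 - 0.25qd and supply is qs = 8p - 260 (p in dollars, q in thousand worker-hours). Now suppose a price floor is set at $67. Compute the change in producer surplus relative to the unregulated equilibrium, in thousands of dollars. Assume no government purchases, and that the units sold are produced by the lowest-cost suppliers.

Rearranging demand gives qd = 292 - 4p. Without the control the market clears where 292 - 4p = 8p - 260, i.e. p* = 46 and q* = 108.
Because the floor (67) lies above the market-clearing price, it is binding.
At p = 67: qd = 292 - 4·67 = 24 and qs = 8·67 - 260 = 276.
Producer surplus without the control is ½ · (46 - 32.5) · 108 = 729.
With the floor, 24 units are sold at 67. The supply price at q = 24 is 35.5, so PS = ½ · [(67 - 32.5) + (67 - 35.5)] · 24 = 792.
Change in producer surplus = 792 - 729 = 63.

63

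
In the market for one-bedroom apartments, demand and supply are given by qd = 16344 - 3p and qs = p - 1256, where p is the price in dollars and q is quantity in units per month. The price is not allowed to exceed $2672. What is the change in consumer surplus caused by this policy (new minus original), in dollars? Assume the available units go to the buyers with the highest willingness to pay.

1949184

Setting quantity demanded equal to quantity supplied, 16344 - 3p = p - 1256, gives p* = 4400 and q* = 3144.
Since 2672 < 4400, the ceiling is binding.
At p = 2672: qd = 16344 - 3·2672 = 8328 and qs = 2672 - 1256 = 1416.
Consumer surplus without the control is ½ · (5448 - 4400) · 3144 = 1647456.
With the ceiling, 1416 units are sold at 2672 (assume they go to the highest-value buyers). The demand price at q = 1416 is 4976, so CS = ½ · [(5448 - 2672) + (4976 - 2672)] · 1416 = 3596640.
Change in consumer surplus = 3596640 - 1647456 = 1949184.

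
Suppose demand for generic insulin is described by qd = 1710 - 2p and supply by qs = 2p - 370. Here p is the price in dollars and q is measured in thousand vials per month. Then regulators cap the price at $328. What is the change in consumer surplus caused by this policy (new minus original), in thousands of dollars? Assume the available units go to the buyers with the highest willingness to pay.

Without the control the market clears where 1710 - 2p = 2p - 370, i.e. p* = 520 and q* = 670.
Because the ceiling (328) lies below the market-clearing price, it is binding.
At p = 328: qd = 1710 - 2·328 = 1054 and qs = 2·328 - 370 = 286.
Consumer surplus without the control is ½ · (855 - 520) · 670 = 112225.
With the ceiling, 286 units are sold at 328 (assume they go to the highest-value buyers). The demand price at q = 286 is 712, so CS = ½ · [(855 - 328) + (712 - 328)] · 286 = 130273.
Change in consumer surplus = 130273 - 112225 = 18048.

18048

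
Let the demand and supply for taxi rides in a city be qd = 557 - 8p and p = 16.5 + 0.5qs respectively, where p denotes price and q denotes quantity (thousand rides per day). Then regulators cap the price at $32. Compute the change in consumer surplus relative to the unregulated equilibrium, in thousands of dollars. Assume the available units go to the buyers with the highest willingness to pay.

Rearranging supply gives qs = 2p - 33. In a free market, 557 - 8p = 2p - 33 gives the equilibrium p* = 59, q* = 85.
Since 32 < 59, the ceiling is binding.
At p = 32: qd = 557 - 8·32 = 301 and qs = 2·32 - 33 = 31.
Consumer surplus without the control is ½ · (69.625 - 59) · 85 = 451.5625.
With the ceiling, 31 units are sold at 32 (assume they go to the highest-value buyers). The demand price at q = 31 is 65.75, so CS = ½ · [(69.625 - 32) + (65.75 - 32)] · 31 = 1106.3125.
Change in consumer surplus = 1106.3125 - 451.5625 = 654.75.

654.75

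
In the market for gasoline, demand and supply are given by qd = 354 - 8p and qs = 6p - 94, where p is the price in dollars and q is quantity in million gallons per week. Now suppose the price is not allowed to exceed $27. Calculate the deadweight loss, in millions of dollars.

Without the control the market clears where 354 - 8p = 6p - 94, i.e. p* = 32 and q* = 98.
The ceiling of 27 is below the equilibrium price 32, so it binds.
At p = 27: qd = 354 - 8·27 = 138 and qs = 6·27 - 94 = 68.
Quantity traded falls to 68. At q = 68 the demand price is (354 - 68)/8 = 35.75 and the supply price is (94 + 68)/6 = 27.
Deadweight loss = ½ · (35.75 - 27) · (98 - 68) = ½ · 8.75 · 30 = 131.25.

131.25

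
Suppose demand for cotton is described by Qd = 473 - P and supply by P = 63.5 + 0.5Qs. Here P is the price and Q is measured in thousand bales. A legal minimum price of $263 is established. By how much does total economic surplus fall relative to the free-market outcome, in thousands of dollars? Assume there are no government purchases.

Rearranging supply gives Qs = 2P - 127. Without the control the market clears where 473 - P = 2P - 127, i.e. P* = 200 and Q* = 273.
The floor of 263 is above the equilibrium price 200, so it binds.
At P = 263: Qd = 473 - 263 = 210 and Qs = 2·263 - 127 = 399.
Quantity traded falls to 210. At Q = 210 the demand price is 473 - 210 = 263 and the supply price is (127 + 210)/2 = 168.5.
Deadweight loss = ½ · (263 - 168.5) · (273 - 210) = ½ · 94.5 · 63 = 2976.75.

2976.75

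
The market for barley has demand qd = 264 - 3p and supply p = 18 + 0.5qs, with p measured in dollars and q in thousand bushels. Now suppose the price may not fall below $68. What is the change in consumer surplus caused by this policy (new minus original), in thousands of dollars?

-576

Rearranging supply gives qs = 2p - 36. Equilibrium: 264 - 3p = 2p - 36, so 300 = 5p and p* = 60, q* = 84.
The floor of 68 is above the equilibrium price 60, so it binds.
At p = 68: qd = 264 - 3·68 = 60 and qs = 2·68 - 36 = 100.
Consumer surplus without the control is ½ · (88 - 60) · 84 = 1176.
With the floor, consumers buy 60 units at 68, so CS = ½ · (88 - 68) · 60 = 600.
Change in consumer surplus = 600 - 1176 = -576.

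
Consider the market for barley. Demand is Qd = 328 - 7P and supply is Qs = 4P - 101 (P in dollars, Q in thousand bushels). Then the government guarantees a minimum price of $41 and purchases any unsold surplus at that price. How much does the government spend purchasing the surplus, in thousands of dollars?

902

Equilibrium: 328 - 7P = 4P - 101, so 429 = 11P and P* = 39, Q* = 55.
The floor of 41 is above the equilibrium price 39, so it binds.
At P = 41: Qd = 328 - 7·41 = 41 and Qs = 4·41 - 101 = 63.
Surplus = Qs - Qd = 22.
Government expenditure = surplus × support price = 22 × 41 = 902.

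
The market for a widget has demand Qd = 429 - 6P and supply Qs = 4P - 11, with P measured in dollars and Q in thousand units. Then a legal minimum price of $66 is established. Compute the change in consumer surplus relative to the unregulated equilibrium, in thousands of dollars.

-2178

Without the control the market clears where 429 - 6P = 4P - 11, i.e. P* = 44 and Q* = 165.
Since 66 > 44, the floor is binding.
At P = 66: Qd = 429 - 6·66 = 33 and Qs = 4·66 - 11 = 253.
Consumer surplus without the control is ½ · (71.5 - 44) · 165 = 2268.75.
With the floor, consumers buy 33 units at 66, so CS = ½ · (71.5 - 66) · 33 = 90.75.
Change in consumer surplus = 90.75 - 2268.75 = -2178.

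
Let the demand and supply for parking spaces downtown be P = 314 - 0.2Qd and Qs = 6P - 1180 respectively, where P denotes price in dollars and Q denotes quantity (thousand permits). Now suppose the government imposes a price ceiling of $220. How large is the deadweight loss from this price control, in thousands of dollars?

Rearranging demand gives Qd = 1570 - 5P. Equilibrium: 1570 - 5P = 6P - 1180, so 2750 = 11P and P* = 250, Q* = 320.
The ceiling of 220 is below the equilibrium price 250, so it binds.
At P = 220: Qd = 1570 - 5·220 = 470 and Qs = 6·220 - 1180 = 140.
Quantity traded falls to 140. At Q = 140 the demand price is (1570 - 140)/5 = 286 and the supply price is (1180 + 140)/6 = 220.
Deadweight loss = ½ · (286 - 220) · (320 - 140) = ½ · 66 · 180 = 5940.

5940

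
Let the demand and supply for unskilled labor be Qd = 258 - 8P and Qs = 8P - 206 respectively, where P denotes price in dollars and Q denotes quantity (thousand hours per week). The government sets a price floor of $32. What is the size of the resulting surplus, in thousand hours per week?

Equilibrium: 258 - 8P = 8P - 206, so 464 = 16P and P* = 29, Q* = 26.
Because the floor (32) lies above the market-clearing price, it is binding.
At P = 32: Qd = 258 - 8·32 = 2 and Qs = 8·32 - 206 = 50.
Surplus = Qs - Qd = 50 - 2 = 48.

48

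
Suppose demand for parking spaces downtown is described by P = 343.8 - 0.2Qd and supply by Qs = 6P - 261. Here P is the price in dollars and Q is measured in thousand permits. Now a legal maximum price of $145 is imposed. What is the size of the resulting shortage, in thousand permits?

385

Rearranging demand gives Qd = 1719 - 5P. Equilibrium: 1719 - 5P = 6P - 261, so 1980 = 11P and P* = 180, Q* = 819.
Because the ceiling (145) lies below the market-clearing price, it is binding.
At P = 145: Qd = 1719 - 5·145 = 994 and Qs = 6·145 - 261 = 609.
Shortage = Qd - Qs = 994 - 609 = 385.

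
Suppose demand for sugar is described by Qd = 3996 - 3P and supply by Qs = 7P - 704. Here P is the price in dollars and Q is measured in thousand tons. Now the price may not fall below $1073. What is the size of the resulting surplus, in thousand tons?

6030

In a free market, 3996 - 3P = 7P - 704 gives the equilibrium P* = 470, Q* = 2586.
The floor of 1073 is above the equilibrium price 470, so it binds.
At P = 1073: Qd = 3996 - 3·1073 = 777 and Qs = 7·1073 - 704 = 6807.
Surplus = Qs - Qd = 6807 - 777 = 6030.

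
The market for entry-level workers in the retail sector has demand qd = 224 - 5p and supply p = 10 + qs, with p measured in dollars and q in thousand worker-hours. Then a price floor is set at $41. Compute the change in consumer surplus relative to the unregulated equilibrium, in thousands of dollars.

Rearranging supply gives qs = p - 10. Equilibrium: 224 - 5p = p - 10, so 234 = 6p and p* = 39, q* = 29.
The floor of 41 is above the equilibrium price 39, so it binds.
At p = 41: qd = 224 - 5·41 = 19 and qs = 41 - 10 = 31.
Consumer surplus without the control is ½ · (44.8 - 39) · 29 = 84.1.
With the floor, consumers buy 19 units at 41, so CS = ½ · (44.8 - 41) · 19 = 36.1.
Change in consumer surplus = 36.1 - 84.1 = -48.

-48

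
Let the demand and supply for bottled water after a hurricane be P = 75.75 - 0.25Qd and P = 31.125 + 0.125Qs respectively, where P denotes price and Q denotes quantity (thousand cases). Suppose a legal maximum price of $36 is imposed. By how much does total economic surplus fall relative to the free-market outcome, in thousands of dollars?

Rearranging demand gives Qd = 303 - 4P; rearranging supply gives Qs = 8P - 249. Setting quantity demanded equal to quantity supplied, 303 - 4P = 8P - 249, gives P* = 46 and Q* = 119.
Because the ceiling (36) lies below the market-clearing price, it is binding.
At P = 36: Qd = 303 - 4·36 = 159 and Qs = 8·36 - 249 = 39.
Quantity traded falls to 39. At Q = 39 the demand price is (303 - 39)/4 = 66 and the supply price is (249 + 39)/8 = 36.
Deadweight loss = ½ · (66 - 36) · (119 - 39) = ½ · 30 · 80 = 1200.

1200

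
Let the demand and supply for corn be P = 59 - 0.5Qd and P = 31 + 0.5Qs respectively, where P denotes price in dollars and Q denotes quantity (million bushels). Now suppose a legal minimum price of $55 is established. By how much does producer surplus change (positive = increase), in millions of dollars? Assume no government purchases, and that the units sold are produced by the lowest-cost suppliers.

Rearranging demand gives Qd = 118 - 2P; rearranging supply gives Qs = 2P - 62. Without the control the market clears where 118 - 2P = 2P - 62, i.e. P* = 45 and Q* = 28.
The floor of 55 is above the equilibrium price 45, so it binds.
At P = 55: Qd = 118 - 2·55 = 8 and Qs = 2·55 - 62 = 48.
Producer surplus without the control is ½ · (45 - 31) · 28 = 196.
With the floor, 8 units are sold at 55. The supply price at Q = 8 is 35, so PS = ½ · [(55 - 31) + (55 - 35)] · 8 = 176.
Change in producer surplus = 176 - 196 = -20.

-20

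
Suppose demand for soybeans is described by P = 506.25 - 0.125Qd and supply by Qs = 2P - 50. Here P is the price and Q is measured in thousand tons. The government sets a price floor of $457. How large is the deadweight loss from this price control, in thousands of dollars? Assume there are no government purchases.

Rearranging demand gives Qd = 4050 - 8P. Without the control the market clears where 4050 - 8P = 2P - 50, i.e. P* = 410 and Q* = 770.
Because the floor (457) lies above the market-clearing price, it is binding.
At P = 457: Qd = 4050 - 8·457 = 394 and Qs = 2·457 - 50 = 864.
Quantity traded falls to 394. At Q = 394 the demand price is (4050 - 394)/8 = 457 and the supply price is (50 + 394)/2 = 222.
Deadweight loss = ½ · (457 - 222) · (770 - 394) = ½ · 235 · 376 = 44180.

44180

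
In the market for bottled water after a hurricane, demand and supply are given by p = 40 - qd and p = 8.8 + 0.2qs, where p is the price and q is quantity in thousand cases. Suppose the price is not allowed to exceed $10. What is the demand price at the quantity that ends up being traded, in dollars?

Rearranging demand gives qd = 40 - p; rearranging supply gives qs = 5p - 44. Setting quantity demanded equal to quantity supplied, 40 - p = 5p - 44, gives p* = 14 and q* = 26.
Since 10 < 14, the ceiling is binding.
At p = 10: qd = 40 - 10 = 30 and qs = 5·10 - 44 = 6.
Only 6 units reach the market. On the demand curve, the marginal buyer's willingness to pay at q = 6 is (40 - 6) = 34.

34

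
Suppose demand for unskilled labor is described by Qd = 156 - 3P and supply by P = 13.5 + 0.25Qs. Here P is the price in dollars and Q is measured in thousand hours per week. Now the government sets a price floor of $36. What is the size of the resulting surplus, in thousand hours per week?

42

Rearranging supply gives Qs = 4P - 54. In a free market, 156 - 3P = 4P - 54 gives the equilibrium P* = 30, Q* = 66.
Because the floor (36) lies above the market-clearing price, it is binding.
At P = 36: Qd = 156 - 3·36 = 48 and Qs = 4·36 - 54 = 90.
Surplus = Qs - Qd = 90 - 48 = 42.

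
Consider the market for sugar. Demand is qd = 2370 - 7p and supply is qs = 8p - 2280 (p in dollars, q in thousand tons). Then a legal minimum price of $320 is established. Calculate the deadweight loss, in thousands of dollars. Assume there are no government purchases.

Without the control the market clears where 2370 - 7p = 8p - 2280, i.e. p* = 310 and q* = 200.
The floor of 320 is above the equilibrium price 310, so it binds.
At p = 320: qd = 2370 - 7·320 = 130 and qs = 8·320 - 2280 = 280.
Quantity traded falls to 130. At q = 130 the demand price is (2370 - 130)/7 = 320 and the supply price is (2280 + 130)/8 = 301.25.
Deadweight loss = ½ · (320 - 301.25) · (200 - 130) = ½ · 18.75 · 70 = 656.25.

656.25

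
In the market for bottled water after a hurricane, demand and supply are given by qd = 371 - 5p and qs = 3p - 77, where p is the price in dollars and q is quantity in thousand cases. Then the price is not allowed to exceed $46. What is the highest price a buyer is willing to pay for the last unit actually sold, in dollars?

Setting quantity demanded equal to quantity supplied, 371 - 5p = 3p - 77, gives p* = 56 and q* = 91.
Since 46 < 56, the ceiling is binding.
At p = 46: qd = 371 - 5·46 = 141 and qs = 3·46 - 77 = 61.
Only 61 units reach the market. On the demand curve, the marginal buyer's willingness to pay at q = 61 is (371 - 61)/5 = 62.

62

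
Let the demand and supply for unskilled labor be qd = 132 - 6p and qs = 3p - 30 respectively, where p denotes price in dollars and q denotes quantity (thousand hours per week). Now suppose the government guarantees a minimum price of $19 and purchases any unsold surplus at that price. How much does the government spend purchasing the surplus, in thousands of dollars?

Without the control the market clears where 132 - 6p = 3p - 30, i.e. p* = 18 and q* = 24.
The floor of 19 is above the equilibrium price 18, so it binds.
At p = 19: qd = 132 - 6·19 = 18 and qs = 3·19 - 30 = 27.
Surplus = qs - qd = 9.
Government expenditure = surplus × support price = 9 × 19 = 171.

171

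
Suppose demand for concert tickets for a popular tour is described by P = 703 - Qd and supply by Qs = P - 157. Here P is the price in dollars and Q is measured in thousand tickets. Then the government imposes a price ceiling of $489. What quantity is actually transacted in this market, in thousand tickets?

273

Rearranging demand gives Qd = 703 - P. Without the control the market clears where 703 - P = P - 157, i.e. P* = 430 and Q* = 273.
The ceiling of 489 is above the equilibrium price 430, so it is not binding; the market clears at P* = 430, Q* = 273.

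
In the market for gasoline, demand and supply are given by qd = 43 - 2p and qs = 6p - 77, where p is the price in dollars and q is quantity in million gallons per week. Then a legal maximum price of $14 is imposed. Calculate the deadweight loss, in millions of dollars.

12

Setting quantity demanded equal to quantity supplied, 43 - 2p = 6p - 77, gives p* = 15 and q* = 13.
Because the ceiling (14) lies below the market-clearing price, it is binding.
At p = 14: qd = 43 - 2·14 = 15 and qs = 6·14 - 77 = 7.
Quantity traded falls to 7. At q = 7 the demand price is (43 - 7)/2 = 18 and the supply price is (77 + 7)/6 = 14.
Deadweight loss = ½ · (18 - 14) · (13 - 7) = ½ · 4 · 6 = 12.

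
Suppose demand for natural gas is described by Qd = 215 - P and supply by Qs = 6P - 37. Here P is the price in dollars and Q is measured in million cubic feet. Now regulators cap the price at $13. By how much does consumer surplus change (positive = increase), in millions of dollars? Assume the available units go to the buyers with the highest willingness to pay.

Equilibrium: 215 - P = 6P - 37, so 252 = 7P and P* = 36, Q* = 179.
Because the ceiling (13) lies below the market-clearing price, it is binding.
At P = 13: Qd = 215 - 13 = 202 and Qs = 6·13 - 37 = 41.
Consumer surplus without the control is ½ · (215 - 36) · 179 = 16020.5.
With the ceiling, 41 units are sold at 13 (assume they go to the highest-value buyers). The demand price at Q = 41 is 174, so CS = ½ · [(215 - 13) + (174 - 13)] · 41 = 7441.5.
Change in consumer surplus = 7441.5 - 16020.5 = -8579.

-8579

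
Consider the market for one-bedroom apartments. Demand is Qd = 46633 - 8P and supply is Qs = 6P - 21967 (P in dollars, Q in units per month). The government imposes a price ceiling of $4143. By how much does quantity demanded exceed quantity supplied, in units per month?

Equilibrium: 46633 - 8P = 6P - 21967, so 68600 = 14P and P* = 4900, Q* = 7433.
Because the ceiling (4143) lies below the market-clearing price, it is binding.
At P = 4143: Qd = 46633 - 8·4143 = 13489 and Qs = 6·4143 - 21967 = 2891.
Shortage = Qd - Qs = 13489 - 2891 = 10598.

10598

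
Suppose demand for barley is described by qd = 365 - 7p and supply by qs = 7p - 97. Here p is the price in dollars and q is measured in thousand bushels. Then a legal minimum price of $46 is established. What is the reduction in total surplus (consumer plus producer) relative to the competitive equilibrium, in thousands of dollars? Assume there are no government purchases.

Setting quantity demanded equal to quantity supplied, 365 - 7p = 7p - 97, gives p* = 33 and q* = 134.
Because the floor (46) lies above the market-clearing price, it is binding.
At p = 46: qd = 365 - 7·46 = 43 and qs = 7·46 - 97 = 225.
Quantity traded falls to 43. At q = 43 the demand price is (365 - 43)/7 = 46 and the supply price is (97 + 43)/7 = 20.
Deadweight loss = ½ · (46 - 20) · (134 - 43) = ½ · 26 · 91 = 1183.

1183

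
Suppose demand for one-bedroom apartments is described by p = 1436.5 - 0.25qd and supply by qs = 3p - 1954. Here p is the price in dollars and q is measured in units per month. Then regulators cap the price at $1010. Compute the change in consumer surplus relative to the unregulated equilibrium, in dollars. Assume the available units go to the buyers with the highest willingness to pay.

87727.5

Rearranging demand gives qd = 5746 - 4p. In a free market, 5746 - 4p = 3p - 1954 gives the equilibrium p* = 1100, q* = 1346.
The ceiling of 1010 is below the equilibrium price 1100, so it binds.
At p = 1010: qd = 5746 - 4·1010 = 1706 and qs = 3·1010 - 1954 = 1076.
Consumer surplus without the control is ½ · (1436.5 - 1100) · 1346 = 226464.5.
With the ceiling, 1076 units are sold at 1010 (assume they go to the highest-value buyers). The demand price at q = 1076 is 1167.5, so CS = ½ · [(1436.5 - 1010) + (1167.5 - 1010)] · 1076 = 314192.
Change in consumer surplus = 314192 - 226464.5 = 87727.5.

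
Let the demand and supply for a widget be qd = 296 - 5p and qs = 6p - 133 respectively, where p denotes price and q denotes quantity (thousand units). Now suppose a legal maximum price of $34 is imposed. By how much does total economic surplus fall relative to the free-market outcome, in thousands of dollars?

Equilibrium: 296 - 5p = 6p - 133, so 429 = 11p and p* = 39, q* = 101.
Since 34 < 39, the ceiling is binding.
At p = 34: qd = 296 - 5·34 = 126 and qs = 6·34 - 133 = 71.
Quantity traded falls to 71. At q = 71 the demand price is (296 - 71)/5 = 45 and the supply price is (133 + 71)/6 = 34.
Deadweight loss = ½ · (45 - 34) · (101 - 71) = ½ · 11 · 30 = 165.

165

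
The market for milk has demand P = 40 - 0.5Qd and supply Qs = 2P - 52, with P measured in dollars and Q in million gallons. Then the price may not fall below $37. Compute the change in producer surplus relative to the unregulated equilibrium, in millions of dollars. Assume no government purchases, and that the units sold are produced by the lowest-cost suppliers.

8

Rearranging demand gives Qd = 80 - 2P. Without the control the market clears where 80 - 2P = 2P - 52, i.e. P* = 33 and Q* = 14.
Because the floor (37) lies above the market-clearing price, it is binding.
At P = 37: Qd = 80 - 2·37 = 6 and Qs = 2·37 - 52 = 22.
Producer surplus without the control is ½ · (33 - 26) · 14 = 49.
With the floor, 6 units are sold at 37. The supply price at Q = 6 is 29, so PS = ½ · [(37 - 26) + (37 - 29)] · 6 = 57.
Change in producer surplus = 57 - 49 = 8.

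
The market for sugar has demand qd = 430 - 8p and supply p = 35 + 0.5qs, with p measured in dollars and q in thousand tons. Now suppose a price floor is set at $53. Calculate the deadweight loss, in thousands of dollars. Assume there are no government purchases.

180

Rearranging supply gives qs = 2p - 70. In a free market, 430 - 8p = 2p - 70 gives the equilibrium p* = 50, q* = 30.
The floor of 53 is above the equilibrium price 50, so it binds.
At p = 53: qd = 430 - 8·53 = 6 and qs = 2·53 - 70 = 36.
Quantity traded falls to 6. At q = 6 the demand price is (430 - 6)/8 = 53 and the supply price is (70 + 6)/2 = 38.
Deadweight loss = ½ · (53 - 38) · (30 - 6) = ½ · 15 · 24 = 180.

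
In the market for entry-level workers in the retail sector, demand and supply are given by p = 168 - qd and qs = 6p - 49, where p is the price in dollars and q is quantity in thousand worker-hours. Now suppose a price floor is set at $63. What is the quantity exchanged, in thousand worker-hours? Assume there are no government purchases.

105

Rearranging demand gives qd = 168 - p. Setting quantity demanded equal to quantity supplied, 168 - p = 6p - 49, gives p* = 31 and q* = 137.
The floor of 63 is above the equilibrium price 31, so it binds.
At p = 63: qd = 168 - 63 = 105 and qs = 6·63 - 49 = 329.
The quantity actually transacted is the short side, demand: 105.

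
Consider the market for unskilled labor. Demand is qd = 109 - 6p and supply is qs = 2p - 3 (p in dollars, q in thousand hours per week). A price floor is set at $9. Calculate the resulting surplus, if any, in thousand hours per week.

Without the control the market clears where 109 - 6p = 2p - 3, i.e. p* = 14 and q* = 25.
The floor of 9 is below the equilibrium price 14, so it is not binding; the market clears at p* = 14, q* = 25.
Since the control does not bind, there is no surplus.

0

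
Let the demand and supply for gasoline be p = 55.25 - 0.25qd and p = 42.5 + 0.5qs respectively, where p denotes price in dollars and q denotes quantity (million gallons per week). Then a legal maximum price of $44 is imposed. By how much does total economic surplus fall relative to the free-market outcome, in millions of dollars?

Rearranging demand gives qd = 221 - 4p; rearranging supply gives qs = 2p - 85. In a free market, 221 - 4p = 2p - 85 gives the equilibrium p* = 51, q* = 17.
The ceiling of 44 is below the equilibrium price 51, so it binds.
At p = 44: qd = 221 - 4·44 = 45 and qs = 2·44 - 85 = 3.
Quantity traded falls to 3. At q = 3 the demand price is (221 - 3)/4 = 54.5 and the supply price is (85 + 3)/2 = 44.
Deadweight loss = ½ · (54.5 - 44) · (17 - 3) = ½ · 10.5 · 14 = 73.5.

73.5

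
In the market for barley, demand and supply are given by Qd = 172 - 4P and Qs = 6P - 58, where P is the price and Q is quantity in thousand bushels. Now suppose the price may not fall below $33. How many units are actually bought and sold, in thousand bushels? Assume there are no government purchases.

Setting quantity demanded equal to quantity supplied, 172 - 4P = 6P - 58, gives P* = 23 and Q* = 80.
The floor of 33 is above the equilibrium price 23, so it binds.
At P = 33: Qd = 172 - 4·33 = 40 and Qs = 6·33 - 58 = 140.
The quantity actually transacted is the short side, demand: 40.

40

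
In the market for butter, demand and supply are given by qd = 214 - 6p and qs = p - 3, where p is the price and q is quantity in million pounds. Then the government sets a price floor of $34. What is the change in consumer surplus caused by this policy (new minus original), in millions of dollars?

Without the control the market clears where 214 - 6p = p - 3, i.e. p* = 31 and q* = 28.
Since 34 > 31, the floor is binding.
At p = 34: qd = 214 - 6·34 = 10 and qs = 34 - 3 = 31.
Consumer surplus without the control is ½ · (107/3 - 31) · 28 = 196/3.
With the floor, consumers buy 10 units at 34, so CS = ½ · (107/3 - 34) · 10 = 25/3.
Change in consumer surplus = 25/3 - 196/3 = -57.

-57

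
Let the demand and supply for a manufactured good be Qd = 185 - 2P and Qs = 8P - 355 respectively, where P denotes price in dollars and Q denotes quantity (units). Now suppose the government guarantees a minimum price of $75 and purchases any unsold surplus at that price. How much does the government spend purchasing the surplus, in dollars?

Equilibrium: 185 - 2P = 8P - 355, so 540 = 10P and P* = 54, Q* = 77.
Since 75 > 54, the floor is binding.
At P = 75: Qd = 185 - 2·75 = 35 and Qs = 8·75 - 355 = 245.
Surplus = Qs - Qd = 210.
Government expenditure = surplus × support price = 210 × 75 = 15750.

15750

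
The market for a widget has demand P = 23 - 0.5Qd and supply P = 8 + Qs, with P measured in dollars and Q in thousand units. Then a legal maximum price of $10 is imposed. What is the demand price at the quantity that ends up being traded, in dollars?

22

Rearranging demand gives Qd = 46 - 2P; rearranging supply gives Qs = P - 8. Equilibrium: 46 - 2P = P - 8, so 54 = 3P and P* = 18, Q* = 10.
Since 10 < 18, the ceiling is binding.
At P = 10: Qd = 46 - 2·10 = 26 and Qs = 10 - 8 = 2.
Only 2 units reach the market. On the demand curve, the marginal buyer's willingness to pay at Q = 2 is (46 - 2)/2 = 22.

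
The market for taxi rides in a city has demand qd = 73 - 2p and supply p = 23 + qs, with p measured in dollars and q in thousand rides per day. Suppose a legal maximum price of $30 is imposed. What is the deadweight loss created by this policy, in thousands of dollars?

3

Rearranging supply gives qs = p - 23. Without the control the market clears where 73 - 2p = p - 23, i.e. p* = 32 and q* = 9.
Because the ceiling (30) lies below the market-clearing price, it is binding.
At p = 30: qd = 73 - 2·30 = 13 and qs = 30 - 23 = 7.
Quantity traded falls to 7. At q = 7 the demand price is (73 - 7)/2 = 33 and the supply price is 23 + 7 = 30.
Deadweight loss = ½ · (33 - 30) · (9 - 7) = ½ · 3 · 2 = 3.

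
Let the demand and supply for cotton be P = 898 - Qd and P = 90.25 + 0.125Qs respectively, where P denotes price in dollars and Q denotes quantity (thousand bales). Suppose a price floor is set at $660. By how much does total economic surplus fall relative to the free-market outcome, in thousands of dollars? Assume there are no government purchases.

Rearranging demand gives Qd = 898 - P; rearranging supply gives Qs = 8P - 722. Without the control the market clears where 898 - P = 8P - 722, i.e. P* = 180 and Q* = 718.
The floor of 660 is above the equilibrium price 180, so it binds.
At P = 660: Qd = 898 - 660 = 238 and Qs = 8·660 - 722 = 4558.
Quantity traded falls to 238. At Q = 238 the demand price is 898 - 238 = 660 and the supply price is (722 + 238)/8 = 120.
Deadweight loss = ½ · (660 - 120) · (718 - 238) = ½ · 540 · 480 = 129600.

129600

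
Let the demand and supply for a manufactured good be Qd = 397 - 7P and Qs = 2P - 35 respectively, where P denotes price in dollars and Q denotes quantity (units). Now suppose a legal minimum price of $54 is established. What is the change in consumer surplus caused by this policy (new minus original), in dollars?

In a free market, 397 - 7P = 2P - 35 gives the equilibrium P* = 48, Q* = 61.
Because the floor (54) lies above the market-clearing price, it is binding.
At P = 54: Qd = 397 - 7·54 = 19 and Qs = 2·54 - 35 = 73.
Consumer surplus without the control is ½ · (397/7 - 48) · 61 = 3721/14.
With the floor, consumers buy 19 units at 54, so CS = ½ · (397/7 - 54) · 19 = 361/14.
Change in consumer surplus = 361/14 - 3721/14 = -240.

-240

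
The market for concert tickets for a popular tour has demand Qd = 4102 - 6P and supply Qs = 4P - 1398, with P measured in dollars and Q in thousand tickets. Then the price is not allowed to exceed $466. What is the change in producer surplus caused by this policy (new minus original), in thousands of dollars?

Setting quantity demanded equal to quantity supplied, 4102 - 6P = 4P - 1398, gives P* = 550 and Q* = 802.
Because the ceiling (466) lies below the market-clearing price, it is binding.
At P = 466: Qd = 4102 - 6·466 = 1306 and Qs = 4·466 - 1398 = 466.
Producer surplus without the control is ½ · (550 - 349.5) · 802 = 80400.5.
With the ceiling, producers sell 466 units at 466, so PS = ½ · (466 - 349.5) · 466 = 27144.5.
Change in producer surplus = 27144.5 - 80400.5 = -53256.

-53256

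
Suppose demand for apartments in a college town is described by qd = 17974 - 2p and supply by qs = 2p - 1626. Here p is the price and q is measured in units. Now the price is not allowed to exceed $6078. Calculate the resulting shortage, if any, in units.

Without the control the market clears where 17974 - 2p = 2p - 1626, i.e. p* = 4900 and q* = 8174.
The ceiling of 6078 is above the equilibrium price 4900, so it is not binding; the market clears at p* = 4900, q* = 8174.
Since the control does not bind, there is no shortage.

0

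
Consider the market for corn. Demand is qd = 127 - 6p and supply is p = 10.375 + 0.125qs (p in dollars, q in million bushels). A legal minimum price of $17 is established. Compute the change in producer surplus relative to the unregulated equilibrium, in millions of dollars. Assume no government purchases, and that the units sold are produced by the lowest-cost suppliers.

Rearranging supply gives qs = 8p - 83. In a free market, 127 - 6p = 8p - 83 gives the equilibrium p* = 15, q* = 37.
Because the floor (17) lies above the market-clearing price, it is binding.
At p = 17: qd = 127 - 6·17 = 25 and qs = 8·17 - 83 = 53.
Producer surplus without the control is ½ · (15 - 10.375) · 37 = 85.5625.
With the floor, 25 units are sold at 17. The supply price at q = 25 is 13.5, so PS = ½ · [(17 - 10.375) + (17 - 13.5)] · 25 = 126.5625.
Change in producer surplus = 126.5625 - 85.5625 = 41.

41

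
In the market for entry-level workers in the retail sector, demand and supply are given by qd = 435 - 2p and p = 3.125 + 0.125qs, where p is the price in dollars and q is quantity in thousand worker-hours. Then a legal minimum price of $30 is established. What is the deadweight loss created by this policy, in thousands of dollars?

Rearranging supply gives qs = 8p - 25. Equilibrium: 435 - 2p = 8p - 25, so 460 = 10p and p* = 46, q* = 343.
The floor of 30 is below the equilibrium price 46, so it is not binding; the market clears at p* = 46, q* = 343.
Since the control does not bind, no trades are prevented and deadweight loss is zero.

0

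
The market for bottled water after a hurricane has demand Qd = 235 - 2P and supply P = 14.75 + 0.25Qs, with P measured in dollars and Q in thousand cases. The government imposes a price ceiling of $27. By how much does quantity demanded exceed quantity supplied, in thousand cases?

Rearranging supply gives Qs = 4P - 59. Without the control the market clears where 235 - 2P = 4P - 59, i.e. P* = 49 and Q* = 137.
Because the ceiling (27) lies below the market-clearing price, it is binding.
At P = 27: Qd = 235 - 2·27 = 181 and Qs = 4·27 - 59 = 49.
Shortage = Qd - Qs = 181 - 49 = 132.

132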